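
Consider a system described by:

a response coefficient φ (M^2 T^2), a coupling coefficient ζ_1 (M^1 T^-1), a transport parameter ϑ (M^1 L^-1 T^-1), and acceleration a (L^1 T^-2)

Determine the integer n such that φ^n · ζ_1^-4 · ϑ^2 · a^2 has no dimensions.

1

Balance the M exponent: (2)·n from φ, plus −4·(1) + 2·(1) + 2·(0) = -2 from the rest, must sum to zero.
2n − 2 = 0, so n = 1.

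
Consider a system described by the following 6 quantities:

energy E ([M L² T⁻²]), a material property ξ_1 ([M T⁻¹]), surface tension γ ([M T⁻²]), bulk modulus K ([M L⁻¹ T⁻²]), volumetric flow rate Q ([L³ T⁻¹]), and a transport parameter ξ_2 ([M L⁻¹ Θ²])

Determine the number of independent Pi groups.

There are 6 variables and 4 base dimensions (M, L, T, Θ).
The dimension matrix has rank 4.
Independent dimensionless groups: 6 − 4 = 2.

2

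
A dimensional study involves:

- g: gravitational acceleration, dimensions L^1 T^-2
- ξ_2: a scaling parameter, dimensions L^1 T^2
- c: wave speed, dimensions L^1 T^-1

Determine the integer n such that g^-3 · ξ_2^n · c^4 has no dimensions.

-1

Balance the L exponent: (1)·n from ξ_2, plus −3·(1) + 4·(1) = 1 from the rest, must sum to zero.
n + 1 = 0, so n = -1.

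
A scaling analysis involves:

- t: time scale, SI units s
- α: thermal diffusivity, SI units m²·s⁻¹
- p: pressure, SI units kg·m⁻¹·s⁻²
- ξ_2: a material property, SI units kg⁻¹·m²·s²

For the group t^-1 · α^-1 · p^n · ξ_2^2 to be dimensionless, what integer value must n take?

Balance the M exponent: (1)·n from p, plus −(0) − (0) + 2·(-1) = -2 from the rest, must sum to zero.
n − 2 = 0, so n = 2.

2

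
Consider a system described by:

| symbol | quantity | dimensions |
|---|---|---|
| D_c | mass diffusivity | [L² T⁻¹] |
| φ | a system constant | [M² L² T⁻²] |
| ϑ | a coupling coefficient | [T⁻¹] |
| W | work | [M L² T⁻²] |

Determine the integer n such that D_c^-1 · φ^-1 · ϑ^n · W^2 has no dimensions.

Balance the T exponent: (-1)·n from ϑ, plus −(-1) − (-2) + 2·(-2) = -1 from the rest, must sum to zero.
−n − 1 = 0, so n = -1.

-1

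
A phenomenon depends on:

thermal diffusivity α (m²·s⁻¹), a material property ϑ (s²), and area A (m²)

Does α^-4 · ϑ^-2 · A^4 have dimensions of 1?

yes

Sum the exponent of each base dimension across the product:
  L: −4·[α]_L − 2·[ϑ]_L + 4·[A]_L = −4·(2) − 2·(0) + 4·(2) = 0
  T: −4·[α]_T − 2·[ϑ]_T + 4·[A]_T = −4·(-1) − 2·(2) + 4·(0) = 0
All base exponents vanish — dimensionless.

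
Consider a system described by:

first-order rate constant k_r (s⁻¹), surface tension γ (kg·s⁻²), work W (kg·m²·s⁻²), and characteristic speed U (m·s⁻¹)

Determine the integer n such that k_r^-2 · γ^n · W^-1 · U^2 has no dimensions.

1

Balance the M exponent: (1)·n from γ, plus −2·(0) − (1) + 2·(0) = -1 from the rest, must sum to zero.
n − 1 = 0, so n = 1.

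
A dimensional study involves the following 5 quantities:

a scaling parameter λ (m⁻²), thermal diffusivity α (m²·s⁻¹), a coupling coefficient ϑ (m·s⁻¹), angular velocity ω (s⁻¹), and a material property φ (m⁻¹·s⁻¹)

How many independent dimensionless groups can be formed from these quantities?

3

There are 5 variables and 2 base dimensions (L, T).
The dimension matrix has rank 2.
Independent dimensionless groups: 5 − 2 = 3.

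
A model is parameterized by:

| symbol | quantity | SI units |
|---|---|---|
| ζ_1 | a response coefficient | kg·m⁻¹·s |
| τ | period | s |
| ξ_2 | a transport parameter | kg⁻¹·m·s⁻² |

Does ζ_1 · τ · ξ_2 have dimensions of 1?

yes

Sum the exponent of each base dimension across the product:
  M: [ζ_1]_M + [τ]_M + [ξ_2]_M = (1) + (0) + (-1) = 0
  L: [ζ_1]_L + [τ]_L + [ξ_2]_L = (-1) + (0) + (1) = 0
  T: [ζ_1]_T + [τ]_T + [ξ_2]_T = (1) + (1) + (-2) = 0
All base exponents vanish — dimensionless.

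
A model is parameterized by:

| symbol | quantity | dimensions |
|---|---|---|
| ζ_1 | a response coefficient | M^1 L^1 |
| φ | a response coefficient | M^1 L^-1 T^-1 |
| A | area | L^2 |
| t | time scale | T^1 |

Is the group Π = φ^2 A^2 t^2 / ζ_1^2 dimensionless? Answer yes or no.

Sum the exponent of each base dimension across the product:
  M: −2·[ζ_1]_M + 2·[φ]_M + 2·[A]_M + 2·[t]_M = −2·(1) + 2·(1) + 2·(0) + 2·(0) = 0
  L: −2·[ζ_1]_L + 2·[φ]_L + 2·[A]_L + 2·[t]_L = −2·(1) + 2·(-1) + 2·(2) + 2·(0) = 0
  T: −2·[ζ_1]_T + 2·[φ]_T + 2·[A]_T + 2·[t]_T = −2·(0) + 2·(-1) + 2·(0) + 2·(1) = 0
All base exponents vanish — dimensionless.

yes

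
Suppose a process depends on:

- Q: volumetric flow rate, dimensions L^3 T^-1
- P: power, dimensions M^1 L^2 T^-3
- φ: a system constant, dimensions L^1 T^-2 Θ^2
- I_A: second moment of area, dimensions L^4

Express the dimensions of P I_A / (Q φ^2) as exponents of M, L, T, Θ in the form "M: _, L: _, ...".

Collect each base-dimension exponent across the product:
  M: −(0) + (1) − 2·(0) + (0) = 1
  L: −(3) + (2) − 2·(1) + (4) = 1
  T: −(-1) + (-3) − 2·(-2) + (0) = 2
  Θ: −(0) + (0) − 2·(2) + (0) = -4
So the dimensions are [M L T² Θ⁻⁴].

M: 1, L: 1, T: 2, Θ: -4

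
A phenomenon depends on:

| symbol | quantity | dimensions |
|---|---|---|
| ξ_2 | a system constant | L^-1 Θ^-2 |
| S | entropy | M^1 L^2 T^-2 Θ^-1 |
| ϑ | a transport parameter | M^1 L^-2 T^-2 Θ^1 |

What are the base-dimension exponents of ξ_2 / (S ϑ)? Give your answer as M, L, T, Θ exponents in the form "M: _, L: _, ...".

Collect each base-dimension exponent across the product:
  M: (0) − (1) − (1) = -2
  L: (-1) − (2) − (-2) = -1
  T: (0) − (-2) − (-2) = 4
  Θ: (-2) − (-1) − (1) = -2
So the dimensions are [M⁻² L⁻¹ T⁴ Θ⁻²].

M: -2, L: -1, T: 4, Θ: -2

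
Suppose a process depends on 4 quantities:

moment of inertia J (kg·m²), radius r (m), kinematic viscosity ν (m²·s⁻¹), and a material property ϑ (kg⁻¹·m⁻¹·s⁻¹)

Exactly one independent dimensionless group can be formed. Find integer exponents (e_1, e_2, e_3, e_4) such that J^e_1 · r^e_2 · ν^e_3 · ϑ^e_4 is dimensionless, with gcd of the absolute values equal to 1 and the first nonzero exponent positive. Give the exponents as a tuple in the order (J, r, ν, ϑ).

M: e_1·(1) + e_2·(0) + e_3·(0) + e_4·(-1) = 0
L: e_1·(2) + e_2·(1) + e_3·(2) + e_4·(-1) = 0
T: e_1·(0) + e_2·(0) + e_3·(-1) + e_4·(-1) = 0
Solving this homogeneous linear system for the smallest-integer solution (first nonzero entry positive) gives (1, 1, -1, 1).

(1, 1, -1, 1)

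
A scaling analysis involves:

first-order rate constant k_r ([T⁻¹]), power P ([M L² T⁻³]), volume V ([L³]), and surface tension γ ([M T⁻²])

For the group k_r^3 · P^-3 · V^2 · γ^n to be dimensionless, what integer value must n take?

3

Balance the M exponent: (1)·n from γ, plus 3·(0) − 3·(1) + 2·(0) = -3 from the rest, must sum to zero.
n − 3 = 0, so n = 3.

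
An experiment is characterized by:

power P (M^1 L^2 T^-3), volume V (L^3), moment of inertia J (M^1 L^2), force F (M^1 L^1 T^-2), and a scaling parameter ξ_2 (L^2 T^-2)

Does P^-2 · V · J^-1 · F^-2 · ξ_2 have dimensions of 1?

Sum the exponent of each base dimension across the product:
  M: −2·[P]_M + [V]_M − [J]_M − 2·[F]_M + [ξ_2]_M = −2·(1) + (0) − (1) − 2·(1) + (0) = -5
  L: −2·[P]_L + [V]_L − [J]_L − 2·[F]_L + [ξ_2]_L = −2·(2) + (3) − (2) − 2·(1) + (2) = -3
  T: −2·[P]_T + [V]_T − [J]_T − 2·[F]_T + [ξ_2]_T = −2·(-3) + (0) − (0) − 2·(-2) + (-2) = 8
Net dimensions [M⁻⁵ L⁻³ T⁸] ≠ [1] — not dimensionless.

no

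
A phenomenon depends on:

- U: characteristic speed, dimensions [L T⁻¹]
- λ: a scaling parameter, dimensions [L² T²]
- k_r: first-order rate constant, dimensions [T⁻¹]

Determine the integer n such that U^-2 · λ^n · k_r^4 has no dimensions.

1

Balance the L exponent: (2)·n from λ, plus −2·(1) + 4·(0) = -2 from the rest, must sum to zero.
2n − 2 = 0, so n = 1.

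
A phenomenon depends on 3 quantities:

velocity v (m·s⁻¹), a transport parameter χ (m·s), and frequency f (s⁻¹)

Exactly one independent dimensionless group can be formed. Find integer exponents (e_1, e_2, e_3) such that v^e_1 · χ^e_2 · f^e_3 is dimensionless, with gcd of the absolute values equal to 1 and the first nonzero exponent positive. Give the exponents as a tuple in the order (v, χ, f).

(1, -1, -2)

L: e_1·(1) + e_2·(1) + e_3·(0) = 0
T: e_1·(-1) + e_2·(1) + e_3·(-1) = 0
Solving this homogeneous linear system for the smallest-integer solution (first nonzero entry positive) gives (1, -1, -2).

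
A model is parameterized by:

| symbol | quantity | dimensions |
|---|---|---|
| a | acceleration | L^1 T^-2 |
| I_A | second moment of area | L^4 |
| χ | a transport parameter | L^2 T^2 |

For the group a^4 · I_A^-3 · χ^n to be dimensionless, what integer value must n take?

4

Balance the L exponent: (2)·n from χ, plus 4·(1) − 3·(4) = -8 from the rest, must sum to zero.
2n − 8 = 0, so n = 4.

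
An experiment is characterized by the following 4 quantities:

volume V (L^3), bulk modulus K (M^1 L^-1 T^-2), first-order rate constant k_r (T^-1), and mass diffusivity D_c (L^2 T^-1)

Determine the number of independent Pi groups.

There are 4 variables and 3 base dimensions (M, L, T).
The dimension matrix has rank 3.
Independent dimensionless groups: 4 − 3 = 1.

1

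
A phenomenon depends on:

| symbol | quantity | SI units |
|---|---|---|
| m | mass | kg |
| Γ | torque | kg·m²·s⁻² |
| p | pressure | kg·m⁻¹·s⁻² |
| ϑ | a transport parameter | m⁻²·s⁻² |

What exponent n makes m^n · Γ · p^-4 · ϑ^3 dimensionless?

3

Balance the M exponent: (1)·n from m, plus (1) − 4·(1) + 3·(0) = -3 from the rest, must sum to zero.
n − 3 = 0, so n = 3.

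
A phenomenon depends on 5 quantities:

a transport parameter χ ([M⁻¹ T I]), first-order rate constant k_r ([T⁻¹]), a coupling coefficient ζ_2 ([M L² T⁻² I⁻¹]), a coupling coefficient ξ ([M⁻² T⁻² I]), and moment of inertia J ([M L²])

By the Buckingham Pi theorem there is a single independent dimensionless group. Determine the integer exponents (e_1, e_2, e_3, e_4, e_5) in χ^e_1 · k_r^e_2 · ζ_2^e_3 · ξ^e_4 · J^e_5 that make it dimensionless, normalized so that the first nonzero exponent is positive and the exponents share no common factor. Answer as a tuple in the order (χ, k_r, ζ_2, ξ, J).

M: e_1·(-1) + e_2·(0) + e_3·(1) + e_4·(-2) + e_5·(1) = 0
L: e_1·(0) + e_2·(0) + e_3·(2) + e_4·(0) + e_5·(2) = 0
T: e_1·(1) + e_2·(-1) + e_3·(-2) + e_4·(-2) + e_5·(0) = 0
I: e_1·(1) + e_2·(0) + e_3·(-1) + e_4·(1) + e_5·(0) = 0
Solving this homogeneous linear system for the smallest-integer solution (first nonzero entry positive) gives (2, 2, 1, -1, -1).

(2, 2, 1, -1, -1)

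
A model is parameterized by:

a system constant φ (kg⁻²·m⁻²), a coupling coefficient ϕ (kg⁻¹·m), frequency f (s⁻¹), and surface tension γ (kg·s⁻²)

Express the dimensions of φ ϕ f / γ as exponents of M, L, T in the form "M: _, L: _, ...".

Collect each base-dimension exponent across the product:
  M: (-2) + (-1) + (0) − (1) = -4
  L: (-2) + (1) + (0) − (0) = -1
  T: (0) + (0) + (-1) − (-2) = 1
So the dimensions are [M⁻⁴ L⁻¹ T].

M: -4, L: -1, T: 1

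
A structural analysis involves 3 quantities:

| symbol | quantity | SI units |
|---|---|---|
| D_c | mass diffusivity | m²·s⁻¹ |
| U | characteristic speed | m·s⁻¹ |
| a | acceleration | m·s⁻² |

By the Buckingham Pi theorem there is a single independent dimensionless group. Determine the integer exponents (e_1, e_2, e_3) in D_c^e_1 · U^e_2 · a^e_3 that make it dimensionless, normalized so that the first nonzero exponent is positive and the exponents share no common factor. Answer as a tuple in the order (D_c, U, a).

(1, -3, 1)

L: e_1·(2) + e_2·(1) + e_3·(1) = 0
T: e_1·(-1) + e_2·(-1) + e_3·(-2) = 0
Solving this homogeneous linear system for the smallest-integer solution (first nonzero entry positive) gives (1, -3, 1).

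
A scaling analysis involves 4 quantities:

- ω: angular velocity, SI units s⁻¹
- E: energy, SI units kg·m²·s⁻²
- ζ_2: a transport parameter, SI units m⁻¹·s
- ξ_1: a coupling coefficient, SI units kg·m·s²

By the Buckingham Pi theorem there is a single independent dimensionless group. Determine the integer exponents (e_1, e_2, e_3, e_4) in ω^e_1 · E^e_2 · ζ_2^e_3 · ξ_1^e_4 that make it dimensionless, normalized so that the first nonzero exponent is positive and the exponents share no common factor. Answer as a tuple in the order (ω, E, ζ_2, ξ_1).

M: e_1·(0) + e_2·(1) + e_3·(0) + e_4·(1) = 0
L: e_1·(0) + e_2·(2) + e_3·(-1) + e_4·(1) = 0
T: e_1·(-1) + e_2·(-2) + e_3·(1) + e_4·(2) = 0
Solving this homogeneous linear system for the smallest-integer solution (first nonzero entry positive) gives (3, -1, -1, 1).

(3, -1, -1, 1)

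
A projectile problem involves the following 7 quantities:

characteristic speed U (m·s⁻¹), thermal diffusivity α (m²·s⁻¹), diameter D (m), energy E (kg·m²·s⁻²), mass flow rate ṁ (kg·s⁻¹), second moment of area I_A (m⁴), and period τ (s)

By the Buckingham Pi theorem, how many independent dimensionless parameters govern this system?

There are 7 variables and 3 base dimensions (M, L, T).
The dimension matrix has rank 3.
Independent dimensionless groups: 7 − 3 = 4.

4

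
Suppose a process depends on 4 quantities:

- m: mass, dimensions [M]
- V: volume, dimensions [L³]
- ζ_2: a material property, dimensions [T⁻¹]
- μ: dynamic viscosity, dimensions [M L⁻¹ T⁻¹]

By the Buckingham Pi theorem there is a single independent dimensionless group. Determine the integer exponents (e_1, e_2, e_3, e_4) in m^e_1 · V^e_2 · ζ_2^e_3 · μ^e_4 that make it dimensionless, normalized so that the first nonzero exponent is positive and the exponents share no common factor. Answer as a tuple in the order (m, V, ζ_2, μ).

(3, -1, 3, -3)

M: e_1·(1) + e_2·(0) + e_3·(0) + e_4·(1) = 0
L: e_1·(0) + e_2·(3) + e_3·(0) + e_4·(-1) = 0
T: e_1·(0) + e_2·(0) + e_3·(-1) + e_4·(-1) = 0
Solving this homogeneous linear system for the smallest-integer solution (first nonzero entry positive) gives (3, -1, 3, -3).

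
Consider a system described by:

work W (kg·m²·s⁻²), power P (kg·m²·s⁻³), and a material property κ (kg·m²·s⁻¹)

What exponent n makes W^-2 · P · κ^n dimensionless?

1

Balance the M exponent: (1)·n from κ, plus −2·(1) + (1) = -1 from the rest, must sum to zero.
n − 1 = 0, so n = 1.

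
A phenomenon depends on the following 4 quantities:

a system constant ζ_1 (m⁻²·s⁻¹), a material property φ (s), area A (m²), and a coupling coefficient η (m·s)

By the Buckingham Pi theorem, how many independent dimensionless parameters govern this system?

2

There are 4 variables and 2 base dimensions (L, T).
The dimension matrix has rank 2.
Independent dimensionless groups: 4 − 2 = 2.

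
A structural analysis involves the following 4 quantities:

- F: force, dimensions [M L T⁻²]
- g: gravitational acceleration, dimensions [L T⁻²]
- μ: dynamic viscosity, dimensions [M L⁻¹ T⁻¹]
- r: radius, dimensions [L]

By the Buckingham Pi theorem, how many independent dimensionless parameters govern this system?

1

There are 4 variables and 3 base dimensions (M, L, T).
The dimension matrix has rank 3.
Independent dimensionless groups: 4 − 3 = 1.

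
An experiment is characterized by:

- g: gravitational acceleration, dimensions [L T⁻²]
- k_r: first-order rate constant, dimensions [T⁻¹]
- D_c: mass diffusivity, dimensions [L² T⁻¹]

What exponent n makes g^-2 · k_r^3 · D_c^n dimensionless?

1

Balance the L exponent: (2)·n from D_c, plus −2·(1) + 3·(0) = -2 from the rest, must sum to zero.
2n − 2 = 0, so n = 1.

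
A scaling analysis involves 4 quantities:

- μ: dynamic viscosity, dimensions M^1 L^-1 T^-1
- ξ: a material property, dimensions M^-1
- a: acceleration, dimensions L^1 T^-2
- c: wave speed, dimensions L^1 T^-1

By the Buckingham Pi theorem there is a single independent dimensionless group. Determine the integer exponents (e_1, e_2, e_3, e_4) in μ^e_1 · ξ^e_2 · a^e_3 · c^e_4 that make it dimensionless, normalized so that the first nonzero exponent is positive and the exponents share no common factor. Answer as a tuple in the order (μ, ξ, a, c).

(1, 1, -2, 3)

M: e_1·(1) + e_2·(-1) + e_3·(0) + e_4·(0) = 0
L: e_1·(-1) + e_2·(0) + e_3·(1) + e_4·(1) = 0
T: e_1·(-1) + e_2·(0) + e_3·(-2) + e_4·(-1) = 0
Solving this homogeneous linear system for the smallest-integer solution (first nonzero entry positive) gives (1, 1, -2, 3).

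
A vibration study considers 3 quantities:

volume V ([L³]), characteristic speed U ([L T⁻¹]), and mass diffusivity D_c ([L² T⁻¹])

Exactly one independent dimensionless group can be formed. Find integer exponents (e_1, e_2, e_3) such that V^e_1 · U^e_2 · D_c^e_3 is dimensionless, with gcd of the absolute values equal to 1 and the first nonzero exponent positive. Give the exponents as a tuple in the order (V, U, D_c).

(1, 3, -3)

L: e_1·(3) + e_2·(1) + e_3·(2) = 0
T: e_1·(0) + e_2·(-1) + e_3·(-1) = 0
Solving this homogeneous linear system for the smallest-integer solution (first nonzero entry positive) gives (1, 3, -3).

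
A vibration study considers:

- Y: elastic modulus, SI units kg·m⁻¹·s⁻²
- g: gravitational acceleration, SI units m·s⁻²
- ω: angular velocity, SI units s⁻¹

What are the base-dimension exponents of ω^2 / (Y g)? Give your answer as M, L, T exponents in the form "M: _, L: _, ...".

M: -1, L: 0, T: 2

Collect each base-dimension exponent across the product:
  M: −(1) − (0) + 2·(0) = -1
  L: −(-1) − (1) + 2·(0) = 0
  T: −(-2) − (-2) + 2·(-1) = 2
So the dimensions are [M⁻¹ T²].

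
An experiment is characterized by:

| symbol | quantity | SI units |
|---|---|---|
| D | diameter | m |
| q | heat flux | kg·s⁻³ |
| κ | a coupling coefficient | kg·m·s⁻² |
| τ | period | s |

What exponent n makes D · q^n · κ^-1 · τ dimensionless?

1

Balance the M exponent: (1)·n from q, plus (0) − (1) + (0) = -1 from the rest, must sum to zero.
n − 1 = 0, so n = 1.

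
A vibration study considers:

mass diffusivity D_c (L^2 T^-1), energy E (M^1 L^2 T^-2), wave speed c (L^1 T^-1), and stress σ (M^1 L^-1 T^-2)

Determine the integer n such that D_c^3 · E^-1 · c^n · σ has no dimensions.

Balance the L exponent: (1)·n from c, plus 3·(2) − (2) + (-1) = 3 from the rest, must sum to zero.
n + 3 = 0, so n = -3.

-3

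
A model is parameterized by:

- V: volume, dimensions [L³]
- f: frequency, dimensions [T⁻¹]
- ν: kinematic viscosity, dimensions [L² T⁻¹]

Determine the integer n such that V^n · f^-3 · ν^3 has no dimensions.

-2

Balance the L exponent: (3)·n from V, plus −3·(0) + 3·(2) = 6 from the rest, must sum to zero.
3n + 6 = 0, so n = -2.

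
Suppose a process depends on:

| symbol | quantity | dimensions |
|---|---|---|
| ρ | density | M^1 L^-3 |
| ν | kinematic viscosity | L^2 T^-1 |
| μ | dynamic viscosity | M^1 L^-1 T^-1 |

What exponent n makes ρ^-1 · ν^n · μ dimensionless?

-1

Balance the L exponent: (2)·n from ν, plus −(-3) + (-1) = 2 from the rest, must sum to zero.
2n + 2 = 0, so n = -1.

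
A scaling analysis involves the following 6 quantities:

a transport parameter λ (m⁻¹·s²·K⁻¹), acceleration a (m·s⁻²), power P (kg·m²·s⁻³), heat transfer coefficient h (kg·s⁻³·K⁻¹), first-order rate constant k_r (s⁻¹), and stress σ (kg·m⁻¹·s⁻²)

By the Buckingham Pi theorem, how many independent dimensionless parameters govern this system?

There are 6 variables and 4 base dimensions (M, L, T, Θ).
The dimension matrix has rank 4.
Independent dimensionless groups: 6 − 4 = 2.

2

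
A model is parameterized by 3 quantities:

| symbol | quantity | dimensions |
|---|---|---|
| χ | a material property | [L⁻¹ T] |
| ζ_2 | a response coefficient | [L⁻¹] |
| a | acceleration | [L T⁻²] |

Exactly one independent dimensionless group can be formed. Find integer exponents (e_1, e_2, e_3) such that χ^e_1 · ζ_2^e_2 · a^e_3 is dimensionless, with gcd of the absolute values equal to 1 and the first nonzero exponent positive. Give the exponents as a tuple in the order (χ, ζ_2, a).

(2, -1, 1)

L: e_1·(-1) + e_2·(-1) + e_3·(1) = 0
T: e_1·(1) + e_2·(0) + e_3·(-2) = 0
Solving this homogeneous linear system for the smallest-integer solution (first nonzero entry positive) gives (2, -1, 1).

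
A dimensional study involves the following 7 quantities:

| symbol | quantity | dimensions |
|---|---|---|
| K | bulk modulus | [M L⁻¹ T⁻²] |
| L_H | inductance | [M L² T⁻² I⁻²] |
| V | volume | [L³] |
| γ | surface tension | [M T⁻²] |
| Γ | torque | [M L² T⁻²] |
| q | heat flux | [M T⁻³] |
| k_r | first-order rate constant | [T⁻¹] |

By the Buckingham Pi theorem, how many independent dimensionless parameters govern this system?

3

There are 7 variables and 4 base dimensions (M, L, T, I).
The dimension matrix has rank 4.
Independent dimensionless groups: 7 − 4 = 3.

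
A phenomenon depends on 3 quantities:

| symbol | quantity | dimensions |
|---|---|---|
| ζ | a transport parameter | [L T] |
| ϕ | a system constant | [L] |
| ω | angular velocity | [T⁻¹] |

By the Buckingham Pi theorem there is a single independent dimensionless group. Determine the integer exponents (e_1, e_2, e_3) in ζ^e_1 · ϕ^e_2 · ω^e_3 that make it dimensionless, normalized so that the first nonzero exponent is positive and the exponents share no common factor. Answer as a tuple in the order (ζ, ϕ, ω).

(1, -1, 1)

L: e_1·(1) + e_2·(1) + e_3·(0) = 0
T: e_1·(1) + e_2·(0) + e_3·(-1) = 0
Solving this homogeneous linear system for the smallest-integer solution (first nonzero entry positive) gives (1, -1, 1).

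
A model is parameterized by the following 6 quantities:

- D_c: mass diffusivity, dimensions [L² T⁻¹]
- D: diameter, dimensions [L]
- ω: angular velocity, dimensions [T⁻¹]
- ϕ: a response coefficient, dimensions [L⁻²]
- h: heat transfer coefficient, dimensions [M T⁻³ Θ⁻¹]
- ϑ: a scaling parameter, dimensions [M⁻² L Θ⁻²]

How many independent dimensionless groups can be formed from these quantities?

2

There are 6 variables and 4 base dimensions (M, L, T, Θ).
The dimension matrix has rank 4.
Independent dimensionless groups: 6 − 4 = 2.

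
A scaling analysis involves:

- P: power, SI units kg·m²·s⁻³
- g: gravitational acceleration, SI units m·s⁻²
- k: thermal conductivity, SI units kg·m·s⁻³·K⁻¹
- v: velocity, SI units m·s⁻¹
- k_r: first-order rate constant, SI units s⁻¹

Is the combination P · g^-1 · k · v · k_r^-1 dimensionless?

Sum the exponent of each base dimension across the product:
  M: [P]_M − [g]_M + [k]_M + [v]_M − [k_r]_M = (1) − (0) + (1) + (0) − (0) = 2
  L: [P]_L − [g]_L + [k]_L + [v]_L − [k_r]_L = (2) − (1) + (1) + (1) − (0) = 3
  T: [P]_T − [g]_T + [k]_T + [v]_T − [k_r]_T = (-3) − (-2) + (-3) + (-1) − (-1) = -4
  Θ: [P]_Θ − [g]_Θ + [k]_Θ + [v]_Θ − [k_r]_Θ = (0) − (0) + (-1) + (0) − (0) = -1
Net dimensions [M² L³ T⁻⁴ Θ⁻¹] ≠ [1] — not dimensionless.

no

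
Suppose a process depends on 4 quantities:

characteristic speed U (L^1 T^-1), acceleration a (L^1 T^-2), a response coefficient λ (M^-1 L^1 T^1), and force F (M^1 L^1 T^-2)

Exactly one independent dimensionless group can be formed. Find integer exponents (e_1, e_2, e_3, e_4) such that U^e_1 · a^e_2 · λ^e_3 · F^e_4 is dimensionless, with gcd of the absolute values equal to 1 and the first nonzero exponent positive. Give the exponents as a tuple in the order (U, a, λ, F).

(3, -1, -1, -1)

M: e_1·(0) + e_2·(0) + e_3·(-1) + e_4·(1) = 0
L: e_1·(1) + e_2·(1) + e_3·(1) + e_4·(1) = 0
T: e_1·(-1) + e_2·(-2) + e_3·(1) + e_4·(-2) = 0
Solving this homogeneous linear system for the smallest-integer solution (first nonzero entry positive) gives (3, -1, -1, -1).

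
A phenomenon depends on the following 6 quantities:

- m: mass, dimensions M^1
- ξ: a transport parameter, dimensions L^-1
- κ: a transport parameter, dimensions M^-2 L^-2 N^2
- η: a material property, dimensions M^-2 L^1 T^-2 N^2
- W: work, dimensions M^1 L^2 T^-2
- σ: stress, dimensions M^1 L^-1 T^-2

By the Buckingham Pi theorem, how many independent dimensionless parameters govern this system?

2

There are 6 variables and 4 base dimensions (M, L, T, N).
The dimension matrix has rank 4.
Independent dimensionless groups: 6 − 4 = 2.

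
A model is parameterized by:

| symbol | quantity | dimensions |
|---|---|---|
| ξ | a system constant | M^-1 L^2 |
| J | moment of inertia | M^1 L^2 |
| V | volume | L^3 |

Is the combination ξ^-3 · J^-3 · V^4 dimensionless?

Sum the exponent of each base dimension across the product:
  M: −3·[ξ]_M − 3·[J]_M + 4·[V]_M = −3·(-1) − 3·(1) + 4·(0) = 0
  L: −3·[ξ]_L − 3·[J]_L + 4·[V]_L = −3·(2) − 3·(2) + 4·(3) = 0
  T: −3·[ξ]_T − 3·[J]_T + 4·[V]_T = −3·(0) − 3·(0) + 4·(0) = 0
  N: −3·[ξ]_N − 3·[J]_N + 4·[V]_N = −3·(0) − 3·(0) + 4·(0) = 0
All base exponents vanish — dimensionless.

yes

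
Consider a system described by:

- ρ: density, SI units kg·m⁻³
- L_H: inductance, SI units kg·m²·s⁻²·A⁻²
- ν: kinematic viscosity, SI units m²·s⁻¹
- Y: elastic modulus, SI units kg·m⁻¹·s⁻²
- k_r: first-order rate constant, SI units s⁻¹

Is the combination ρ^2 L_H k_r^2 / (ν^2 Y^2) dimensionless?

Sum the exponent of each base dimension across the product:
  M: 2·[ρ]_M + [L_H]_M − 2·[ν]_M − 2·[Y]_M + 2·[k_r]_M = 2·(1) + (1) − 2·(0) − 2·(1) + 2·(0) = 1
  L: 2·[ρ]_L + [L_H]_L − 2·[ν]_L − 2·[Y]_L + 2·[k_r]_L = 2·(-3) + (2) − 2·(2) − 2·(-1) + 2·(0) = -6
  T: 2·[ρ]_T + [L_H]_T − 2·[ν]_T − 2·[Y]_T + 2·[k_r]_T = 2·(0) + (-2) − 2·(-1) − 2·(-2) + 2·(-1) = 2
  I: 2·[ρ]_I + [L_H]_I − 2·[ν]_I − 2·[Y]_I + 2·[k_r]_I = 2·(0) + (-2) − 2·(0) − 2·(0) + 2·(0) = -2
Net dimensions [M L⁻⁶ T² I⁻²] ≠ [1] — not dimensionless.

no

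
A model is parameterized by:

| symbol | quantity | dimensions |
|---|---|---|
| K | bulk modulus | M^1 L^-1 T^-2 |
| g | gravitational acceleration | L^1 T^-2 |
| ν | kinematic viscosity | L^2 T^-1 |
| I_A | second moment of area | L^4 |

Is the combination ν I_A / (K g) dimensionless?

no

Sum the exponent of each base dimension across the product:
  M: −[K]_M − [g]_M + [ν]_M + [I_A]_M = −(1) − (0) + (0) + (0) = -1
  L: −[K]_L − [g]_L + [ν]_L + [I_A]_L = −(-1) − (1) + (2) + (4) = 6
  T: −[K]_T − [g]_T + [ν]_T + [I_A]_T = −(-2) − (-2) + (-1) + (0) = 3
Net dimensions [M⁻¹ L⁶ T³] ≠ [1] — not dimensionless.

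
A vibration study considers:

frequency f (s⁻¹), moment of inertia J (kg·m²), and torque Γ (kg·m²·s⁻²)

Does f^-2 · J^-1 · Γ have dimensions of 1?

yes

Sum the exponent of each base dimension across the product:
  M: −2·[f]_M − [J]_M + [Γ]_M = −2·(0) − (1) + (1) = 0
  L: −2·[f]_L − [J]_L + [Γ]_L = −2·(0) − (2) + (2) = 0
  T: −2·[f]_T − [J]_T + [Γ]_T = −2·(-1) − (0) + (-2) = 0
All base exponents vanish — dimensionless.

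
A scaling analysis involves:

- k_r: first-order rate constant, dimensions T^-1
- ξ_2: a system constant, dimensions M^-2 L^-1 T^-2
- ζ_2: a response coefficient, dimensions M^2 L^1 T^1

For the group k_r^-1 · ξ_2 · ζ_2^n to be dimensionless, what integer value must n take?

Balance the M exponent: (2)·n from ζ_2, plus −(0) + (-2) = -2 from the rest, must sum to zero.
2n − 2 = 0, so n = 1.

1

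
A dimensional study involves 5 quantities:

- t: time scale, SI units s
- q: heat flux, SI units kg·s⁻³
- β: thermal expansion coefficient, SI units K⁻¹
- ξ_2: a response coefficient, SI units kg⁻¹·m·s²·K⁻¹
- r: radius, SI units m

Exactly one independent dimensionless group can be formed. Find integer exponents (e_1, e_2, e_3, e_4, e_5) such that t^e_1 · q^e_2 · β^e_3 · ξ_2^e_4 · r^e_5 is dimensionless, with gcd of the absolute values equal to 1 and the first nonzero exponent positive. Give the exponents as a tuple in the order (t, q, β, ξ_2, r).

M: e_1·(0) + e_2·(1) + e_3·(0) + e_4·(-1) + e_5·(0) = 0
L: e_1·(0) + e_2·(0) + e_3·(0) + e_4·(1) + e_5·(1) = 0
T: e_1·(1) + e_2·(-3) + e_3·(0) + e_4·(2) + e_5·(0) = 0
Θ: e_1·(0) + e_2·(0) + e_3·(-1) + e_4·(-1) + e_5·(0) = 0
Solving this homogeneous linear system for the smallest-integer solution (first nonzero entry positive) gives (1, 1, -1, 1, -1).

(1, 1, -1, 1, -1)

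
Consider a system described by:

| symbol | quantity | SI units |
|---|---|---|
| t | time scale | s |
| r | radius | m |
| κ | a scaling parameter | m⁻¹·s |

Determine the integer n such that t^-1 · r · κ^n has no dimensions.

Balance the L exponent: (-1)·n from κ, plus −(0) + (1) = 1 from the rest, must sum to zero.
−n + 1 = 0, so n = 1.

1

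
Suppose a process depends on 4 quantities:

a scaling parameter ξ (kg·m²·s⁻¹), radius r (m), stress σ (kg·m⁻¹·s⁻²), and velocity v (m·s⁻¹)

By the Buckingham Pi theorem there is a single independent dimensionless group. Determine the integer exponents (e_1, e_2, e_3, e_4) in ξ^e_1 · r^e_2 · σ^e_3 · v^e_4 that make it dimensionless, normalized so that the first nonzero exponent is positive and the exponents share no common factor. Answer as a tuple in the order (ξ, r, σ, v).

M: e_1·(1) + e_2·(0) + e_3·(1) + e_4·(0) = 0
L: e_1·(2) + e_2·(1) + e_3·(-1) + e_4·(1) = 0
T: e_1·(-1) + e_2·(0) + e_3·(-2) + e_4·(-1) = 0
Solving this homogeneous linear system for the smallest-integer solution (first nonzero entry positive) gives (1, -4, -1, 1).

(1, -4, -1, 1)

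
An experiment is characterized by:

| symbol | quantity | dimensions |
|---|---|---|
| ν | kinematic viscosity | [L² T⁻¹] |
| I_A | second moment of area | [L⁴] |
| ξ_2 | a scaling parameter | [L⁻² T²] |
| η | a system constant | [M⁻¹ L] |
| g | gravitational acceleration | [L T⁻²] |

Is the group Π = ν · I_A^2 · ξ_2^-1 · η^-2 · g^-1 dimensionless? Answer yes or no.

Sum the exponent of each base dimension across the product:
  M: [ν]_M + 2·[I_A]_M − [ξ_2]_M − 2·[η]_M − [g]_M = (0) + 2·(0) − (0) − 2·(-1) − (0) = 2
  L: [ν]_L + 2·[I_A]_L − [ξ_2]_L − 2·[η]_L − [g]_L = (2) + 2·(4) − (-2) − 2·(1) − (1) = 9
  T: [ν]_T + 2·[I_A]_T − [ξ_2]_T − 2·[η]_T − [g]_T = (-1) + 2·(0) − (2) − 2·(0) − (-2) = -1
Net dimensions [M² L⁹ T⁻¹] ≠ [1] — not dimensionless.

no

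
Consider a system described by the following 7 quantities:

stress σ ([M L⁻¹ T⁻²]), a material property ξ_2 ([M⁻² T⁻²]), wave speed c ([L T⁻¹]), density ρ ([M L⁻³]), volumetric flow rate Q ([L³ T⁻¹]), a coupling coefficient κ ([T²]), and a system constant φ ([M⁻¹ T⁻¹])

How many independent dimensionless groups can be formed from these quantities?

There are 7 variables and 3 base dimensions (M, L, T).
The dimension matrix has rank 3.
Independent dimensionless groups: 7 − 3 = 4.

4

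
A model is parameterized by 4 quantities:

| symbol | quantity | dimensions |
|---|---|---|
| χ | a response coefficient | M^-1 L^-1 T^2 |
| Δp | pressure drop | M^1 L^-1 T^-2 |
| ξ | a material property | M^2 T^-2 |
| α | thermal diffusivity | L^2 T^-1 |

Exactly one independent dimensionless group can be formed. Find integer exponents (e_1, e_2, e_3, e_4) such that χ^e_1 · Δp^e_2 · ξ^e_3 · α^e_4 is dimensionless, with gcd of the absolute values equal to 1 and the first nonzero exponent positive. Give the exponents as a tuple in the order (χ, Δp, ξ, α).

(3, 1, 1, 2)

M: e_1·(-1) + e_2·(1) + e_3·(2) + e_4·(0) = 0
L: e_1·(-1) + e_2·(-1) + e_3·(0) + e_4·(2) = 0
T: e_1·(2) + e_2·(-2) + e_3·(-2) + e_4·(-1) = 0
Solving this homogeneous linear system for the smallest-integer solution (first nonzero entry positive) gives (3, 1, 1, 2).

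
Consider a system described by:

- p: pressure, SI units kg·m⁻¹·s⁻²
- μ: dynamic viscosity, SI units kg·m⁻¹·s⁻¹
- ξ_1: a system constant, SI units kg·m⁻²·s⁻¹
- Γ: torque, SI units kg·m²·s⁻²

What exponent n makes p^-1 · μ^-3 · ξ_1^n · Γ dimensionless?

3

Balance the M exponent: (1)·n from ξ_1, plus −(1) − 3·(1) + (1) = -3 from the rest, must sum to zero.
n − 3 = 0, so n = 3.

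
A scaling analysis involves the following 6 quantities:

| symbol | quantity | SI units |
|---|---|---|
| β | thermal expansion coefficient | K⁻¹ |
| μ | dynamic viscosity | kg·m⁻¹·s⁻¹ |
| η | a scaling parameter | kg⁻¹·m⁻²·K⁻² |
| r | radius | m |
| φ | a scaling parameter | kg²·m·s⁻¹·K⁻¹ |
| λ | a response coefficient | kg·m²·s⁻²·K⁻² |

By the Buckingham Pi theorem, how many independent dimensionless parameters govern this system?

2

There are 6 variables and 4 base dimensions (M, L, T, Θ).
The dimension matrix has rank 4.
Independent dimensionless groups: 6 − 4 = 2.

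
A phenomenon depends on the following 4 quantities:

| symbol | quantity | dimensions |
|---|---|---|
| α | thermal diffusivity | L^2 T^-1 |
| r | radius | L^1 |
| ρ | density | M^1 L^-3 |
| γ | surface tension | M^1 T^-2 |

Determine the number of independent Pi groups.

1

There are 4 variables and 3 base dimensions (M, L, T).
The dimension matrix has rank 3.
Independent dimensionless groups: 4 − 3 = 1.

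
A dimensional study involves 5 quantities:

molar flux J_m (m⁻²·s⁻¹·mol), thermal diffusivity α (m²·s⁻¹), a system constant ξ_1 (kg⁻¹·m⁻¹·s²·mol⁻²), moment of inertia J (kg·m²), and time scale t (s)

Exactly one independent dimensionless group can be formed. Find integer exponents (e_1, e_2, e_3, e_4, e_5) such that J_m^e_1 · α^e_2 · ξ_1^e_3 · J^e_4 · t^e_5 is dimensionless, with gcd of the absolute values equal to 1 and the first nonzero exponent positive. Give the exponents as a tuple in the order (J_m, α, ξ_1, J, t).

(4, 3, 2, 2, 3)

M: e_1·(0) + e_2·(0) + e_3·(-1) + e_4·(1) + e_5·(0) = 0
L: e_1·(-2) + e_2·(2) + e_3·(-1) + e_4·(2) + e_5·(0) = 0
T: e_1·(-1) + e_2·(-1) + e_3·(2) + e_4·(0) + e_5·(1) = 0
N: e_1·(1) + e_2·(0) + e_3·(-2) + e_4·(0) + e_5·(0) = 0
Solving this homogeneous linear system for the smallest-integer solution (first nonzero entry positive) gives (4, 3, 2, 2, 3).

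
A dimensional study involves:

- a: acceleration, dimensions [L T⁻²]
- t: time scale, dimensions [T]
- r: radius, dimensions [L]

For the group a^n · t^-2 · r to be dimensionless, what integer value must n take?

-1

Balance the L exponent: (1)·n from a, plus −2·(0) + (1) = 1 from the rest, must sum to zero.
n + 1 = 0, so n = -1.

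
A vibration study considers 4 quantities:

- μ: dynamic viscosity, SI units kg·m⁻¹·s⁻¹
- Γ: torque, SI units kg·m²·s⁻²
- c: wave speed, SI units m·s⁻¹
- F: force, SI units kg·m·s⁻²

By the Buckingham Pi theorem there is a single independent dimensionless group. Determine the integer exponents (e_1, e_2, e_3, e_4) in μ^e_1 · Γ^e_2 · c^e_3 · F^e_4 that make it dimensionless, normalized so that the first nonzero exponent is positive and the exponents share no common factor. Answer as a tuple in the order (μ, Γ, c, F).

M: e_1·(1) + e_2·(1) + e_3·(0) + e_4·(1) = 0
L: e_1·(-1) + e_2·(2) + e_3·(1) + e_4·(1) = 0
T: e_1·(-1) + e_2·(-2) + e_3·(-1) + e_4·(-2) = 0
Solving this homogeneous linear system for the smallest-integer solution (first nonzero entry positive) gives (1, 1, 1, -2).

(1, 1, 1, -2)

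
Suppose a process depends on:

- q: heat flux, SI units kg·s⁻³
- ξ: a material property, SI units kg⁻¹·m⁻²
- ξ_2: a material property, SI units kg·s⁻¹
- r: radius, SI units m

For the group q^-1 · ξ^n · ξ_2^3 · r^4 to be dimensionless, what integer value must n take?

Balance the M exponent: (-1)·n from ξ, plus −(1) + 3·(1) + 4·(0) = 2 from the rest, must sum to zero.
−n + 2 = 0, so n = 2.

2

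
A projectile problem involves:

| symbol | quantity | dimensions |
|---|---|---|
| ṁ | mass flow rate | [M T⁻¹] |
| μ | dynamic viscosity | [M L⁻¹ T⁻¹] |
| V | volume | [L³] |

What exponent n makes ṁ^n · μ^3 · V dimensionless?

Balance the M exponent: (1)·n from ṁ, plus 3·(1) + (0) = 3 from the rest, must sum to zero.
n + 3 = 0, so n = -3.

-3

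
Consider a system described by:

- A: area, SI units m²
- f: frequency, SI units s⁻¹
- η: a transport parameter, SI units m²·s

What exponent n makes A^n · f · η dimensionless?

Balance the L exponent: (2)·n from A, plus (0) + (2) = 2 from the rest, must sum to zero.
2n + 2 = 0, so n = -1.

-1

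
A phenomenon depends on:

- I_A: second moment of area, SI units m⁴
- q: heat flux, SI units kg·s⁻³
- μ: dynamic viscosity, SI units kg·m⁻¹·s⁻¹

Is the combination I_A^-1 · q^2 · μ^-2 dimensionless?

Sum the exponent of each base dimension across the product:
  M: −[I_A]_M + 2·[q]_M − 2·[μ]_M = −(0) + 2·(1) − 2·(1) = 0
  L: −[I_A]_L + 2·[q]_L − 2·[μ]_L = −(4) + 2·(0) − 2·(-1) = -2
  T: −[I_A]_T + 2·[q]_T − 2·[μ]_T = −(0) + 2·(-3) − 2·(-1) = -4
Net dimensions [L⁻² T⁻⁴] ≠ [1] — not dimensionless.

no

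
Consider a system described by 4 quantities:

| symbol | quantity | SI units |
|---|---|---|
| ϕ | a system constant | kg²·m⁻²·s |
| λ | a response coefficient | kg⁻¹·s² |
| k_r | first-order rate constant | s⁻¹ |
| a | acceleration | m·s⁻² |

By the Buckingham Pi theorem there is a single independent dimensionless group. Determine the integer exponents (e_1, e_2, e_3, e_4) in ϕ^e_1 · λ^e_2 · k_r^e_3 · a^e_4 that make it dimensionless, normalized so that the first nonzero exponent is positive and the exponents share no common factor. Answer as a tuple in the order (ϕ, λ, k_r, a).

M: e_1·(2) + e_2·(-1) + e_3·(0) + e_4·(0) = 0
L: e_1·(-2) + e_2·(0) + e_3·(0) + e_4·(1) = 0
T: e_1·(1) + e_2·(2) + e_3·(-1) + e_4·(-2) = 0
Solving this homogeneous linear system for the smallest-integer solution (first nonzero entry positive) gives (1, 2, 1, 2).

(1, 2, 1, 2)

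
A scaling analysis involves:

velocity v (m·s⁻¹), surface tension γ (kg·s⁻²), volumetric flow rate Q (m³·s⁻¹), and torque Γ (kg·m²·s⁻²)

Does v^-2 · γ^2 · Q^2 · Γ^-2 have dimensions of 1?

Sum the exponent of each base dimension across the product:
  M: −2·[v]_M + 2·[γ]_M + 2·[Q]_M − 2·[Γ]_M = −2·(0) + 2·(1) + 2·(0) − 2·(1) = 0
  L: −2·[v]_L + 2·[γ]_L + 2·[Q]_L − 2·[Γ]_L = −2·(1) + 2·(0) + 2·(3) − 2·(2) = 0
  T: −2·[v]_T + 2·[γ]_T + 2·[Q]_T − 2·[Γ]_T = −2·(-1) + 2·(-2) + 2·(-1) − 2·(-2) = 0
All base exponents vanish — dimensionless.

yes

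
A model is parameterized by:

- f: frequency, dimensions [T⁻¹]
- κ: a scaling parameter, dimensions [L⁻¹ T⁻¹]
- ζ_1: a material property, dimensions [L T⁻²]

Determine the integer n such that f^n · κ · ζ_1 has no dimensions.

-3

Balance the T exponent: (-1)·n from f, plus (-1) + (-2) = -3 from the rest, must sum to zero.
−n − 3 = 0, so n = -3.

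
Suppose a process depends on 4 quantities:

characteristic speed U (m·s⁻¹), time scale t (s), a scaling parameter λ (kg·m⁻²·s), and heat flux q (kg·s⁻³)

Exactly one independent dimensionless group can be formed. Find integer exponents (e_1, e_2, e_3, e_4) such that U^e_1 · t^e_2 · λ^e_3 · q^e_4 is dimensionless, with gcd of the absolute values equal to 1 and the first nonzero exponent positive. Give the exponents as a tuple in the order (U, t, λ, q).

(2, -2, 1, -1)

M: e_1·(0) + e_2·(0) + e_3·(1) + e_4·(1) = 0
L: e_1·(1) + e_2·(0) + e_3·(-2) + e_4·(0) = 0
T: e_1·(-1) + e_2·(1) + e_3·(1) + e_4·(-3) = 0
Solving this homogeneous linear system for the smallest-integer solution (first nonzero entry positive) gives (2, -2, 1, -1).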